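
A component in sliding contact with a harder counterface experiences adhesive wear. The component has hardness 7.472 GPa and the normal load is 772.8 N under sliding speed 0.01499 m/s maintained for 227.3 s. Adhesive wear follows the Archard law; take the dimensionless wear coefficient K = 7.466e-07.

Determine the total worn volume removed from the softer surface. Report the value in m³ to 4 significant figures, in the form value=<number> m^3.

The intermediates are displayed rounded — every step keeps full precision; rounded once at the end to four significant figures.
Convert: Sliding distance L = v·t = 0.01499 m/s × 227.3 s = 3.407 m.
Convert: Hardness H = 7.472 GPa = 7.472e+09 Pa.
As SI base values: W = 772.8 N, H = 7.472e+09 Pa, K = 7.466e-07.
By Archard's law, V = K·W·L/H = 7.466e-07 · 772.8 · 3.407 / 7.472e+09 = 2.631e-13 m³.

value=2.631e-13 m^3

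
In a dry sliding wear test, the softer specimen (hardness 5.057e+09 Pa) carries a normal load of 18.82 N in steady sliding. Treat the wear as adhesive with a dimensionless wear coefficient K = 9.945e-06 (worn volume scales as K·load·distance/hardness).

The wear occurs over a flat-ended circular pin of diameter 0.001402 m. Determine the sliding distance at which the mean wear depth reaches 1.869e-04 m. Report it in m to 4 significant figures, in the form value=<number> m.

All working math runs at exact precision; intermediates are printed rounded. Rounded once at the end: four significant figures.
Contact area A = π·d²/4 = π·(0.001402 m)²/4 = 1.544e-06 m².
In SI base units: W = 18.82 N, H = 5.057e+09 Pa, K = 9.945e-06.
Allowed volume V_lim = h_lim·A = 1.869e-04 · 1.544e-06 = 2.885e-10 m³.
Thus life L = V_lim·H/(K·W) = 2.885e-10 · 5.057e+09 / (9.945e-06 · 18.82) = 7796 m.

value=7796 m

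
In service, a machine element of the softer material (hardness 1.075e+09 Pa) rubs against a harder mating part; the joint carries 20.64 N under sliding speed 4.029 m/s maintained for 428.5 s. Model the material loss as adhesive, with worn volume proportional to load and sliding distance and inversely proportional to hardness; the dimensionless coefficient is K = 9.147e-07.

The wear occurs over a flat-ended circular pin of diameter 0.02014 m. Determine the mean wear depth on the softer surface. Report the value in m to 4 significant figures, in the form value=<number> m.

value=9.517e-08 m

All arithmetic runs at full float precision, and intermediate values are printed rounded, and rounded just once, at four significant digits.
Convert: Distance covered L = v·t = 4.029 m/s × 428.5 s = 1726 m.
Convert: Contact area A = π·d²/4 = π·(0.02014 m)²/4 = 3.186e-04 m².
In SI base units, W = 20.64 N, H = 1.075e+09 Pa, K = 9.147e-07.
By Archard's law, V = K·W·L/H = 9.147e-07 · 20.64 · 1726 / 1.075e+09 = 3.032e-11 m³.
Depth h = V/A = 3.032e-11 / 3.186e-04 = 9.517e-08 m.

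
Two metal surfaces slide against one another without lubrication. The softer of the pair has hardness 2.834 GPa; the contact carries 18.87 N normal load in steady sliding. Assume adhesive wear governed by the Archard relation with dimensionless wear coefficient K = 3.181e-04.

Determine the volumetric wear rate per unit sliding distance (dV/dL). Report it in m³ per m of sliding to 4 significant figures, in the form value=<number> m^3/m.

value=2.118e-12 m^3/m

Quoted intermediates are rounded, and each operation runs at full float precision, and one final rounding: 4 significant figures.
Convert: Hardness H = 2.834 GPa = 2.834e+09 Pa.
In SI base units, W = 18.87 N, H = 2.834e+09 Pa, K = 3.181e-04.
The wear rate dV/dL = K·W/H: 3.181e-04 · 18.87 / 2.834e+09 = 2.118e-12 m³/m.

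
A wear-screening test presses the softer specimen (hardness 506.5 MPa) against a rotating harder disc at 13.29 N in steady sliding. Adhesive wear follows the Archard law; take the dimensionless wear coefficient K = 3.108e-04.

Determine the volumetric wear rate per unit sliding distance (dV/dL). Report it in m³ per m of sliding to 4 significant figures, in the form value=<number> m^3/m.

The intermediates are shown rounded, and all working math maintains full precision. Rounded once at the end to four significant digits.
Hardness H = 506.5 MPa = 5.065e+08 Pa.
Collected in SI base units: W = 13.29 N, H = 5.065e+08 Pa, K = 3.108e-04.
The wear rate dV/dL = K·W/H — distance-free: 3.108e-04 · 13.29 / 5.065e+08 = 8.155e-12 m³/m.

value=8.155e-12 m^3/m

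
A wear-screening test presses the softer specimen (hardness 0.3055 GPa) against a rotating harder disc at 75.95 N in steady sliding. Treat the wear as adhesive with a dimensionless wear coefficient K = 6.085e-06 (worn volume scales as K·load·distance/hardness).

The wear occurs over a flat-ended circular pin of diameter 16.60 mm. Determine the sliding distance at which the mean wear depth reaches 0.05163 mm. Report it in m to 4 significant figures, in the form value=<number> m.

The intermediates are displayed rounded, and each operation runs at exact precision; one final rounding, at four significant digits.
Convert: Hardness H = 0.3055 GPa = 3.055e+08 Pa.
Convert: Pin diameter d = 16.60 mm = 0.01660 m. Contact area A = π·d²/4 = π·(0.01660 m)²/4 = 2.164e-04 m².
Convert: Depth limit h_lim = 0.05163 mm = 5.163e-05 m.
Collected in SI base units: W = 75.95 N, H = 3.055e+08 Pa, K = 6.085e-06.
Wearable volume V_lim = h_lim·A = 5.163e-05 · 2.164e-04 = 1.117e-08 m³.
Inverting, life L = V_lim·H/(K·W) = 1.117e-08 · 3.055e+08 / (6.085e-06 · 75.95) = 7386 m.

value=7386 m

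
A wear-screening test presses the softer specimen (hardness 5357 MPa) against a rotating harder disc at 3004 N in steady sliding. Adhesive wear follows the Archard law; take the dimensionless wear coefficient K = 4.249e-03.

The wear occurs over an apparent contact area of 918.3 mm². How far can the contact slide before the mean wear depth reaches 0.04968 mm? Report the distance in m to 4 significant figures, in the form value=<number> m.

value=19.15 m

The algebra holds full float precision. Printed values are rounded, and rounded once at the end, at 4 significant figures.
Hardness H = 5357 MPa = 5.357e+09 Pa.
Contact area A = 918.3 mm² = 9.183e-04 m².
Depth limit h_lim = 0.04968 mm = 4.968e-05 m.
Restated in SI base units: W = 3004 N, H = 5.357e+09 Pa, K = 4.249e-03.
Limit volume V_lim = h_lim·A = 4.968e-05 · 9.183e-04 = 4.562e-08 m³.
Sliding life L = V_lim·H/(K·W) = 4.562e-08 · 5.357e+09 / (4.249e-03 · 3004) = 19.15 m.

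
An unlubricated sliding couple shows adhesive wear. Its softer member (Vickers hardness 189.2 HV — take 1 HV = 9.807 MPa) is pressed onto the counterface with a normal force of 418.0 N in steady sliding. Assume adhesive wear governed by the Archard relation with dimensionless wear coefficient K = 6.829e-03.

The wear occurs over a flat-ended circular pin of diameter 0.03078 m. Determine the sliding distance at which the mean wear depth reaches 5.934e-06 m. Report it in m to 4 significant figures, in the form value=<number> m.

All working math carries exact precision — intermediates are displayed rounded. Rounded once at the end, at four significant digits.
Convert: Hardness H = 189.2 HV × 9.807 MPa/HV = 1855 MPa = 1.855e+09 Pa.
Convert: Contact area A = π·d²/4 = π·(0.03078 m)²/4 = 7.441e-04 m².
Working in SI base units: W = 418.0 N, H = 1.855e+09 Pa, K = 6.829e-03.
Volume at the limit: V_lim = h_lim·A = 5.934e-06 · 7.441e-04 = 4.415e-09 m³.
Thus life L = V_lim·H/(K·W) = 4.415e-09 · 1.855e+09 / (6.829e-03 · 418.0) = 2.870 m.

value=2.870 m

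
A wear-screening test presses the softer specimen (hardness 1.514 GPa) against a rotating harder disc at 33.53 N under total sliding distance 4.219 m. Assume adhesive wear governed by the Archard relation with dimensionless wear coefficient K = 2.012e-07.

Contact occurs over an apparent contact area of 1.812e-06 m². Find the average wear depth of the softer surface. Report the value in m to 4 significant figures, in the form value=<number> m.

Every step maintains exact precision. Intermediate values appear rounded. Rounded once at the end: four significant digits.
Convert: Hardness H = 1.514 GPa = 1.514e+09 Pa.
Working in SI base units: W = 33.53 N, H = 1.514e+09 Pa, K = 2.012e-07.
Archard relation: V = K·W·L/H = 2.012e-07 · 33.53 · 4.219 / 1.514e+09 = 1.880e-14 m³.
Depth of wear h = V/A = 1.880e-14 / 1.812e-06 = 1.037e-08 m.

value=1.037e-08 m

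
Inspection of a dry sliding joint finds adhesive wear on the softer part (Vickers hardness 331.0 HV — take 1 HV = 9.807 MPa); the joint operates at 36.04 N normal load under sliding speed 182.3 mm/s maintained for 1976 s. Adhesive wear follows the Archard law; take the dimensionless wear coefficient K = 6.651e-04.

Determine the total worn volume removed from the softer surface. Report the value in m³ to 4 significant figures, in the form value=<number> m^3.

value=2.660e-09 m^3

The computation keeps full precision — the intermediates are shown rounded; rounded once at the end to 4 significant figures.
Sliding speed v = 182.3 mm/s = 0.1823 m/s. Distance covered L = v·t = 0.1823 m/s × 1976 s = 360.2 m.
Hardness H = 331.0 HV × 9.807 MPa/HV = 3246 MPa = 3.246e+09 Pa.
Expressed in SI base units: W = 36.04 N, H = 3.246e+09 Pa, K = 6.651e-04.
Wear volume V = K·W·L/H = 6.651e-04 · 36.04 · 360.2 / 3.246e+09 = 2.660e-09 m³.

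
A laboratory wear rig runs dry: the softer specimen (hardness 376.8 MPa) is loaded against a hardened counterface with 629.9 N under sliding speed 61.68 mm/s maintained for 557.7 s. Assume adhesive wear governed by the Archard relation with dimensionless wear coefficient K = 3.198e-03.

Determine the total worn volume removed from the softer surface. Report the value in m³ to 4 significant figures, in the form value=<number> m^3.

The computation carries exact precision — displayed values are rounded, and a single final rounding to 4 significant figures.
Convert: Sliding speed v = 61.68 mm/s = 0.06168 m/s. Distance L = v·t = 0.06168 m/s × 557.7 s = 34.40 m.
Convert: Hardness H = 376.8 MPa = 3.768e+08 Pa.
Restated in SI base units: W = 629.9 N, H = 3.768e+08 Pa, K = 3.198e-03.
Volume removed: V = K·W·L/H = 3.198e-03 · 629.9 · 34.40 / 3.768e+08 = 1.839e-07 m³.

value=1.839e-07 m^3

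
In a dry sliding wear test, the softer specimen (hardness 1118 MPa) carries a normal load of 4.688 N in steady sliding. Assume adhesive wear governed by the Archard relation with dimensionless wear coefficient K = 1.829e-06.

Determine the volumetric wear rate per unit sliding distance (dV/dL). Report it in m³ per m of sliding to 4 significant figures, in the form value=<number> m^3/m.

Every step maintains exact precision; the intermediates are shown rounded, and a single final rounding, at four significant digits.
Convert: Hardness H = 1118 MPa = 1.118e+09 Pa.
Expressed in SI base units: W = 4.688 N, H = 1.118e+09 Pa, K = 1.829e-06.
The wear rate dV/dL = K·W/H (independent of L): 1.829e-06 · 4.688 / 1.118e+09 = 7.669e-15 m³/m.

value=7.669e-15 m^3/m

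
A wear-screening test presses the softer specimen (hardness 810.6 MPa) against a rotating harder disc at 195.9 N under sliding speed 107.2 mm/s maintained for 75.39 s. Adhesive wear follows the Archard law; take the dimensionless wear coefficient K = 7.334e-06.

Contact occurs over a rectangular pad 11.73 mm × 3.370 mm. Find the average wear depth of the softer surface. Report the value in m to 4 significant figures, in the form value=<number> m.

All arithmetic runs at full precision; intermediates are displayed rounded — rounded just once to four significant figures.
Convert: Sliding speed v = 107.2 mm/s = 0.1072 m/s. The distance L = v·t = 0.1072 m/s × 75.39 s = 8.082 m.
Convert: Hardness H = 810.6 MPa = 8.106e+08 Pa.
Convert: Pad sides 11.73 mm × 3.370 mm = 0.01173 m × 0.003370 m. Contact area A = 0.01173 m × 0.003370 m = 3.953e-05 m².
Collected in SI base units: W = 195.9 N, H = 8.106e+08 Pa, K = 7.334e-06.
Apply Archard: V = K·W·L/H = 7.334e-06 · 195.9 · 8.082 / 8.106e+08 = 1.432e-11 m³.
Wear depth h = V/A = 1.432e-11 / 3.953e-05 = 3.624e-07 m.

value=3.624e-07 m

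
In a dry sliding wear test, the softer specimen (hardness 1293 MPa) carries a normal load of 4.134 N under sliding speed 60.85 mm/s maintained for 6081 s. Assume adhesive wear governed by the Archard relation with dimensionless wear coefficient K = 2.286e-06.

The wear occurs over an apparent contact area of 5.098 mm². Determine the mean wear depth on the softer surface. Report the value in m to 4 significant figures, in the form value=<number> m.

value=5.305e-07 m

The computation runs at full float precision — the intermediates are printed rounded — rounded just once to four significant digits.
Sliding speed v = 60.85 mm/s = 0.06085 m/s. Distance covered L = v·t = 0.06085 m/s × 6081 s = 370.0 m.
Hardness H = 1293 MPa = 1.293e+09 Pa.
Contact area A = 5.098 mm² = 5.098e-06 m².
Collected in SI base units: W = 4.134 N, H = 1.293e+09 Pa, K = 2.286e-06.
Archard relation: V = K·W·L/H = 2.286e-06 · 4.134 · 370.0 / 1.293e+09 = 2.704e-12 m³.
Wear depth h = V/A = 2.704e-12 / 5.098e-06 = 5.305e-07 m.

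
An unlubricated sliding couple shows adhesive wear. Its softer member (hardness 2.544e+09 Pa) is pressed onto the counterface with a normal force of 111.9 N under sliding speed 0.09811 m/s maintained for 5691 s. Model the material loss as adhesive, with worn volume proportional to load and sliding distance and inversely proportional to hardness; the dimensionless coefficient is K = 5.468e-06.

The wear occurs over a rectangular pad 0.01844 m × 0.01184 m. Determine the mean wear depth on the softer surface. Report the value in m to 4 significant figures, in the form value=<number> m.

The intermediates are printed rounded, and the computation maintains full float precision — rounded just once, at 4 significant figures.
Convert: Total distance L = v·t = 0.09811 m/s × 5691 s = 558.3 m.
Convert: Contact area A = 0.01844 m × 0.01184 m = 2.183e-04 m².
Expressed in SI base units: W = 111.9 N, H = 2.544e+09 Pa, K = 5.468e-06.
By Archard's law, V = K·W·L/H = 5.468e-06 · 111.9 · 558.3 / 2.544e+09 = 1.343e-10 m³.
Mean depth h = V/A = 1.343e-10 / 2.183e-04 = 6.151e-07 m.

value=6.151e-07 m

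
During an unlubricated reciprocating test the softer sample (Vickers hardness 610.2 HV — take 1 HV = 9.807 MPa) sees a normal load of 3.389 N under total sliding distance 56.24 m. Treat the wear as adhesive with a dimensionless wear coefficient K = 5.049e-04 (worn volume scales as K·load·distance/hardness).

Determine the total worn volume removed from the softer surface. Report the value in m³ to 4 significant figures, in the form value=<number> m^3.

The intermediates are printed rounded. All arithmetic carries exact precision, and a single final rounding to 4 significant figures.
Convert: Hardness H = 610.2 HV × 9.807 MPa/HV = 5984 MPa = 5.984e+09 Pa.
Working in SI base units: W = 3.389 N, H = 5.984e+09 Pa, K = 5.049e-04.
Archard relation: V = K·W·L/H = 5.049e-04 · 3.389 · 56.24 / 5.984e+09 = 1.608e-11 m³.

value=1.608e-11 m^3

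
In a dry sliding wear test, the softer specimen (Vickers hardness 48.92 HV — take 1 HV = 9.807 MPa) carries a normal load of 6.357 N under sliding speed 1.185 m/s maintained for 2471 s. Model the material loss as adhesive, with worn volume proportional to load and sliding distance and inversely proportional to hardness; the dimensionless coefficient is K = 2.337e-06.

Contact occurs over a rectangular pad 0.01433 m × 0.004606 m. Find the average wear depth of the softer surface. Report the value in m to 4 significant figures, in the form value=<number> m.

The intermediates appear rounded, and the algebra runs at full float precision, and a lone final rounding to 4 significant figures.
Convert: Path length L = v·t = 1.185 m/s × 2471 s = 2928 m.
Convert: Hardness H = 48.92 HV × 9.807 MPa/HV = 479.8 MPa = 4.798e+08 Pa.
Convert: Contact area A = 0.01433 m × 0.004606 m = 6.600e-05 m².
Collected in SI base units: W = 6.357 N, H = 4.798e+08 Pa, K = 2.337e-06.
Volume removed: V = K·W·L/H = 2.337e-06 · 6.357 · 2928 / 4.798e+08 = 9.067e-11 m³.
Average depth h = V/A = 9.067e-11 / 6.600e-05 = 1.374e-06 m.

value=1.374e-06 m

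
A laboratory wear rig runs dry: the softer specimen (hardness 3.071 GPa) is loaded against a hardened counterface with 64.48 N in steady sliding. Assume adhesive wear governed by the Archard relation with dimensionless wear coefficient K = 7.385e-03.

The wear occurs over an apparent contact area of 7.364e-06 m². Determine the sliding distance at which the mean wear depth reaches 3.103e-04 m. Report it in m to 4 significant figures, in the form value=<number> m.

All working math keeps full precision. Intermediates are shown rounded — a lone final rounding, at four significant figures.
Hardness H = 3.071 GPa = 3.071e+09 Pa.
Working in SI base units: W = 64.48 N, H = 3.071e+09 Pa, K = 7.385e-03.
At the depth limit, V_lim = h_lim·A = 3.103e-04 · 7.364e-06 = 2.285e-09 m³.
Sliding life L = V_lim·H/(K·W) = 2.285e-09 · 3.071e+09 / (7.385e-03 · 64.48) = 14.74 m.

value=14.74 m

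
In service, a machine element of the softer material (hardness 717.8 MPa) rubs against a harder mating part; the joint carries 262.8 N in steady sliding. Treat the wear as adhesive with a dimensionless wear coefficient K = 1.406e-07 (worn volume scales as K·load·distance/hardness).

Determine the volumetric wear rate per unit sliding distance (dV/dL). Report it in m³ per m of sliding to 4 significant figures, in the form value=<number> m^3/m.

Each operation keeps full float precision. Intermediate values appear rounded; rounded once at the end, at 4 significant digits.
Hardness H = 717.8 MPa = 7.178e+08 Pa.
Working in SI base units: W = 262.8 N, H = 7.178e+08 Pa, K = 1.406e-07.
Wear rate dV/dL = K·W/H (no L dependence): 1.406e-07 · 262.8 / 7.178e+08 = 5.148e-14 m³/m.

value=5.148e-14 m^3/m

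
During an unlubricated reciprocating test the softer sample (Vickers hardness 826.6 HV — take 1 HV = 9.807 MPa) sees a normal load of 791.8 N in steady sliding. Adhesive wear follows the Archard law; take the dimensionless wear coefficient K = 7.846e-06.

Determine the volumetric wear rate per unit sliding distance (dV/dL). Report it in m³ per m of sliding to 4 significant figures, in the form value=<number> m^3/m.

Each operation runs at exact precision. Intermediate values are displayed rounded, and one final rounding: four significant digits.
Hardness H = 826.6 HV × 9.807 MPa/HV = 8106 MPa = 8.106e+09 Pa.
In SI base units: W = 791.8 N, H = 8.106e+09 Pa, K = 7.846e-06.
Rate of wear dV/dL = K·W/H: 7.846e-06 · 791.8 / 8.106e+09 = 7.664e-13 m³/m.

value=7.664e-13 m^3/m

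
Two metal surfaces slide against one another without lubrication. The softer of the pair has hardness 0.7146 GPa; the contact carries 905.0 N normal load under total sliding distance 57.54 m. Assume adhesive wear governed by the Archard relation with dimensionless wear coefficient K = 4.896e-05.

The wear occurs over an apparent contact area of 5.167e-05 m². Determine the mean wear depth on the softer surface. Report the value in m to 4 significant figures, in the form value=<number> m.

All arithmetic runs at exact precision; intermediate values appear rounded, and rounded just once: 4 significant digits.
Hardness H = 0.7146 GPa = 7.146e+08 Pa.
Working in SI base units: W = 905.0 N, H = 7.146e+08 Pa, K = 4.896e-05.
Wear volume V = K·W·L/H = 4.896e-05 · 905.0 · 57.54 / 7.146e+08 = 3.568e-09 m³.
Depth h = V/A = 3.568e-09 / 5.167e-05 = 6.905e-05 m.

value=6.905e-05 m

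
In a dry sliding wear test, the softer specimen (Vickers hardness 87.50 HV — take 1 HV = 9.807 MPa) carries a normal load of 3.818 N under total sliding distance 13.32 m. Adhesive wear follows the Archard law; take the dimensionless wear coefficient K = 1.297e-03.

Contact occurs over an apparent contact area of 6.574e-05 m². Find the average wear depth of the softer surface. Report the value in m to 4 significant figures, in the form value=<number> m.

All working math carries full precision, and intermediate values appear rounded; a single final rounding to 4 significant digits.
Convert: Hardness H = 87.50 HV × 9.807 MPa/HV = 858.1 MPa = 8.581e+08 Pa.
In SI base units: W = 3.818 N, H = 8.581e+08 Pa, K = 1.297e-03.
Archard relation: V = K·W·L/H = 1.297e-03 · 3.818 · 13.32 / 8.581e+08 = 7.687e-11 m³.
Depth of wear h = V/A = 7.687e-11 / 6.574e-05 = 1.169e-06 m.

value=1.169e-06 m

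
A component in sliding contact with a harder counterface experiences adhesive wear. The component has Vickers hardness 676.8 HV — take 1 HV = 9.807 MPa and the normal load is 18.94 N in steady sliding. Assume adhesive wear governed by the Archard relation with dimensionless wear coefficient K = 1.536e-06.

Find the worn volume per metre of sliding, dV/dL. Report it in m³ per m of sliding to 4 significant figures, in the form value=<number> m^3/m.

All arithmetic carries full precision — quoted intermediates are rounded; one last rounding to 4 significant figures.
Convert: Hardness H = 676.8 HV × 9.807 MPa/HV = 6637 MPa = 6.637e+09 Pa.
Working in SI base units: W = 18.94 N, H = 6.637e+09 Pa, K = 1.536e-06.
The wear rate dV/dL = K·W/H, so: 1.536e-06 · 18.94 / 6.637e+09 = 4.383e-15 m³/m.

value=4.383e-15 m^3/m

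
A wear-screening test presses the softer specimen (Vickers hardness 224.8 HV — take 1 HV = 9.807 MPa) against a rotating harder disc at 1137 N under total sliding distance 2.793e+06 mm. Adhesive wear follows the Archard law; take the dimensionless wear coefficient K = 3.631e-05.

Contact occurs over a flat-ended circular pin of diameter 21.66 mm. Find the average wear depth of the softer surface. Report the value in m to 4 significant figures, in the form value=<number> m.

All working math holds full float precision — intermediate values appear rounded, and a single final rounding: 4 significant figures.
Distance L = 2.793e+06 mm = 2793 m.
Hardness H = 224.8 HV × 9.807 MPa/HV = 2205 MPa = 2.205e+09 Pa.
Pin diameter d = 21.66 mm = 0.02166 m. Contact area A = π·d²/4 = π·(0.02166 m)²/4 = 3.685e-04 m².
Restated in SI base units: W = 1137 N, H = 2.205e+09 Pa, K = 3.631e-05.
Worn volume V = K·W·L/H = 3.631e-05 · 1137 · 2793 / 2.205e+09 = 5.230e-08 m³.
Depth of wear h = V/A = 5.230e-08 / 3.685e-04 = 1.419e-04 m.

value=1.419e-04 m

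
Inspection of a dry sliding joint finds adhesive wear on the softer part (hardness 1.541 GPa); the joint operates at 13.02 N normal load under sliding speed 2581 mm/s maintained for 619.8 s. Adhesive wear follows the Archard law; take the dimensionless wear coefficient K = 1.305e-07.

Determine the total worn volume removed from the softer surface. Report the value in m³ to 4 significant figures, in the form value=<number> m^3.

All arithmetic carries full precision. The intermediates are printed rounded. Rounded just once, at 4 significant figures.
Convert: Sliding speed v = 2581 mm/s = 2.581 m/s. Distance L = v·t = 2.581 m/s × 619.8 s = 1600 m.
Convert: Hardness H = 1.541 GPa = 1.541e+09 Pa.
Expressed in SI base units: W = 13.02 N, H = 1.541e+09 Pa, K = 1.305e-07.
By Archard's law, V = K·W·L/H = 1.305e-07 · 13.02 · 1600 / 1.541e+09 = 1.764e-12 m³.

value=1.764e-12 m^3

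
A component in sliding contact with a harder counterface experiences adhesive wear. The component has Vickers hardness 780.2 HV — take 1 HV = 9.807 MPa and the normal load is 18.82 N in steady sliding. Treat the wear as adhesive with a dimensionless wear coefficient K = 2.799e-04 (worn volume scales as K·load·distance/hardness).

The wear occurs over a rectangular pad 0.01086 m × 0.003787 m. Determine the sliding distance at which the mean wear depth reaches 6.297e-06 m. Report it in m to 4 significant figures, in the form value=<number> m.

value=376.2 m

Every step keeps full precision. The intermediates are displayed rounded. Rounded just once: four significant figures.
Hardness H = 780.2 HV × 9.807 MPa/HV = 7651 MPa = 7.651e+09 Pa.
Contact area A = 0.01086 m × 0.003787 m = 4.113e-05 m².
Expressed in SI base units: W = 18.82 N, H = 7.651e+09 Pa, K = 2.799e-04.
Volume at the limit: V_lim = h_lim·A = 6.297e-06 · 4.113e-05 = 2.590e-10 m³.
Sliding life L = V_lim·H/(K·W) = 2.590e-10 · 7.651e+09 / (2.799e-04 · 18.82) = 376.2 m.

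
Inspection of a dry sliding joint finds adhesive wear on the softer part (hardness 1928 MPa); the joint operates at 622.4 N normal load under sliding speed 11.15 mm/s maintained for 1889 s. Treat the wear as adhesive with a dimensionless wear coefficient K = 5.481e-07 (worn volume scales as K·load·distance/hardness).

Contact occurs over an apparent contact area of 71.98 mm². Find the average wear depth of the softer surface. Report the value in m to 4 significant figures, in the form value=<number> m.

Shown intermediates are rounded, and every step carries full precision — a single final rounding: four significant figures.
Convert: Sliding speed v = 11.15 mm/s = 0.01115 m/s. Distance covered L = v·t = 0.01115 m/s × 1889 s = 21.06 m.
Convert: Hardness H = 1928 MPa = 1.928e+09 Pa.
Convert: Contact area A = 71.98 mm² = 7.198e-05 m².
In SI base units: W = 622.4 N, H = 1.928e+09 Pa, K = 5.481e-07.
Volume removed: V = K·W·L/H = 5.481e-07 · 622.4 · 21.06 / 1.928e+09 = 3.727e-12 m³.
Mean wear depth h = V/A = 3.727e-12 / 7.198e-05 = 5.177e-08 m.

value=5.177e-08 m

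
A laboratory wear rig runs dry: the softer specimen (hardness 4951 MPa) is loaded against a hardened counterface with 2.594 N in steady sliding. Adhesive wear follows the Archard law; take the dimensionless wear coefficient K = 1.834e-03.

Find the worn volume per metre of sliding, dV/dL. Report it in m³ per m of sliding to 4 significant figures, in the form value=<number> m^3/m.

value=9.609e-13 m^3/m

All arithmetic keeps exact precision, and the intermediates appear rounded. Rounded once at the end to 4 significant digits.
Convert: Hardness H = 4951 MPa = 4.951e+09 Pa.
Expressed in SI base units: W = 2.594 N, H = 4.951e+09 Pa, K = 1.834e-03.
Wear rate dV/dL = K·W/H, so: 1.834e-03 · 2.594 / 4.951e+09 = 9.609e-13 m³/m.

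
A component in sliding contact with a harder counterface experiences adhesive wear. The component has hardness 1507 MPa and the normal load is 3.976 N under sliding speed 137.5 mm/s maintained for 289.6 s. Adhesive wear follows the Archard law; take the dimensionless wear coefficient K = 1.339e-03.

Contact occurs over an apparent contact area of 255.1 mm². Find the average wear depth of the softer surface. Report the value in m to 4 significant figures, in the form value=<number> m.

value=5.514e-07 m

Intermediate values are printed rounded, and all working math maintains full precision — a single final rounding: four significant figures.
Sliding speed v = 137.5 mm/s = 0.1375 m/s. Distance covered L = v·t = 0.1375 m/s × 289.6 s = 39.82 m.
Hardness H = 1507 MPa = 1.507e+09 Pa.
Contact area A = 255.1 mm² = 2.551e-04 m².
Expressed in SI base units: W = 3.976 N, H = 1.507e+09 Pa, K = 1.339e-03.
The Archard volume V = K·W·L/H = 1.339e-03 · 3.976 · 39.82 / 1.507e+09 = 1.407e-10 m³.
Depth h = V/A = 1.407e-10 / 2.551e-04 = 5.514e-07 m.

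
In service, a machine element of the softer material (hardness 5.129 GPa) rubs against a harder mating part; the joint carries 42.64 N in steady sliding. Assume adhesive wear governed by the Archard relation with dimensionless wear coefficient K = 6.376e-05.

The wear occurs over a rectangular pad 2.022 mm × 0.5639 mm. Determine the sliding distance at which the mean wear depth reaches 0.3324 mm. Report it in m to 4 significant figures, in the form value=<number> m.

The computation keeps exact precision — intermediate values are shown rounded, and rounded just once, at four significant figures.
Convert: Hardness H = 5.129 GPa = 5.129e+09 Pa.
Convert: Pad sides 2.022 mm × 0.5639 mm = 2.022e-03 m × 5.639e-04 m. Contact area A = 2.022e-03 m × 5.639e-04 m = 1.140e-06 m².
Convert: Depth limit h_lim = 0.3324 mm = 3.324e-04 m.
Restated in SI base units: W = 42.64 N, H = 5.129e+09 Pa, K = 6.376e-05.
At the depth limit, V_lim = h_lim·A = 3.324e-04 · 1.140e-06 = 3.790e-10 m³.
Inverting, life L = V_lim·H/(K·W) = 3.790e-10 · 5.129e+09 / (6.376e-05 · 42.64) = 715.0 m.

value=715.0 m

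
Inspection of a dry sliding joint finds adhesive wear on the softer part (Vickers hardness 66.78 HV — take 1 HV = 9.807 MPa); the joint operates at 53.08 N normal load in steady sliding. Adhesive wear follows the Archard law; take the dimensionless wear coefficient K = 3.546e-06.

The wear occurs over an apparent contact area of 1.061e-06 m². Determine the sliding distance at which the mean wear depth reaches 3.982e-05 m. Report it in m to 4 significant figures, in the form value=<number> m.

value=147.0 m

All working math maintains exact precision, and intermediates appear rounded, and one last rounding: 4 significant figures.
Hardness H = 66.78 HV × 9.807 MPa/HV = 654.9 MPa = 6.549e+08 Pa.
Collected in SI base units: W = 53.08 N, H = 6.549e+08 Pa, K = 3.546e-06.
Permissible volume V_lim = h_lim·A = 3.982e-05 · 1.061e-06 = 4.225e-11 m³.
Thus life L = V_lim·H/(K·W) = 4.225e-11 · 6.549e+08 / (3.546e-06 · 53.08) = 147.0 m.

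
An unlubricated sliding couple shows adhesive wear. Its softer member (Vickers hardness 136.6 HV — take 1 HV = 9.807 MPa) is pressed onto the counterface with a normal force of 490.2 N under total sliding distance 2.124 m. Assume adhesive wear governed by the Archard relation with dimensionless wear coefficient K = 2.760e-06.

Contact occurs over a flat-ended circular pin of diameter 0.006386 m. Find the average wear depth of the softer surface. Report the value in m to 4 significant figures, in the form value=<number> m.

The algebra keeps full float precision — intermediate values appear rounded — a lone final rounding, at four significant figures.
Convert: Hardness H = 136.6 HV × 9.807 MPa/HV = 1340 MPa = 1.340e+09 Pa.
Convert: Contact area A = π·d²/4 = π·(0.006386 m)²/4 = 3.203e-05 m².
Collected in SI base units: W = 490.2 N, H = 1.340e+09 Pa, K = 2.760e-06.
Archard relation: V = K·W·L/H = 2.760e-06 · 490.2 · 2.124 / 1.340e+09 = 2.145e-12 m³.
Depth of wear h = V/A = 2.145e-12 / 3.203e-05 = 6.697e-08 m.

value=6.697e-08 m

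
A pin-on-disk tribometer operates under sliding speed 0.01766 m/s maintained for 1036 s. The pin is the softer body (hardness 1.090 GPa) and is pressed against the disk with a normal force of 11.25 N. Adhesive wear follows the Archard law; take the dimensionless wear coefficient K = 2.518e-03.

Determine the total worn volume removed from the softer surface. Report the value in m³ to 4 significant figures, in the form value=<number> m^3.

value=4.755e-10 m^3

Every step keeps full precision — the intermediates are shown rounded — one final rounding to four significant digits.
Total distance L = v·t = 0.01766 m/s × 1036 s = 18.30 m.
Hardness H = 1.090 GPa = 1.090e+09 Pa.
In SI base units, W = 11.25 N, H = 1.090e+09 Pa, K = 2.518e-03.
By Archard's law, V = K·W·L/H = 2.518e-03 · 11.25 · 18.30 / 1.090e+09 = 4.755e-10 m³.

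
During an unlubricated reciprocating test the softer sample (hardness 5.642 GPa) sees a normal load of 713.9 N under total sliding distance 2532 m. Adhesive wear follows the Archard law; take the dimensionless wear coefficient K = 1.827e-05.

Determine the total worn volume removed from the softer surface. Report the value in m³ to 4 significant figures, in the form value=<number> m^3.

value=5.853e-09 m^3

Intermediates are displayed rounded. Every step keeps exact precision. Rounded just once to four significant figures.
Convert: Hardness H = 5.642 GPa = 5.642e+09 Pa.
Restated in SI base units: W = 713.9 N, H = 5.642e+09 Pa, K = 1.827e-05.
Volume removed: V = K·W·L/H = 1.827e-05 · 713.9 · 2532 / 5.642e+09 = 5.853e-09 m³.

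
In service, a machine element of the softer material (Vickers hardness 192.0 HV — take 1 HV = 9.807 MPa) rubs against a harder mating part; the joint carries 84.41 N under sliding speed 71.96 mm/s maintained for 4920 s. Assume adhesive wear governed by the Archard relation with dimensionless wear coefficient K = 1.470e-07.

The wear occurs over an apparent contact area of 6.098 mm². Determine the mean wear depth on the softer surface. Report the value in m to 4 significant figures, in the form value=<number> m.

value=3.826e-07 m

All working math runs at full precision, and printed values are rounded. Rounded once at the end to four significant figures.
Sliding speed v = 71.96 mm/s = 0.07196 m/s. The distance L = v·t = 0.07196 m/s × 4920 s = 354.0 m.
Hardness H = 192.0 HV × 9.807 MPa/HV = 1883 MPa = 1.883e+09 Pa.
Contact area A = 6.098 mm² = 6.098e-06 m².
Working in SI base units: W = 84.41 N, H = 1.883e+09 Pa, K = 1.470e-07.
Archard volume V = K·W·L/H = 1.470e-07 · 84.41 · 354.0 / 1.883e+09 = 2.333e-12 m³.
Depth of wear h = V/A = 2.333e-12 / 6.098e-06 = 3.826e-07 m.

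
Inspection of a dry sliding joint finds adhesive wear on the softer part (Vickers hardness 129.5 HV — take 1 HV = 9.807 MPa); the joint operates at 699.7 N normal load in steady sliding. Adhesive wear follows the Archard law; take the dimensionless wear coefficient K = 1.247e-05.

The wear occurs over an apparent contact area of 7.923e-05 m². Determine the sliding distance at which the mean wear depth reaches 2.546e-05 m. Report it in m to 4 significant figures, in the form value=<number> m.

value=293.6 m

All arithmetic runs at full precision — the intermediates are shown rounded — one final rounding to four significant digits.
Hardness H = 129.5 HV × 9.807 MPa/HV = 1270 MPa = 1.270e+09 Pa.
Restated in SI base units: W = 699.7 N, H = 1.270e+09 Pa, K = 1.247e-05.
At the depth limit, V_lim = h_lim·A = 2.546e-05 · 7.923e-05 = 2.017e-09 m³.
Thus life L = V_lim·H/(K·W) = 2.017e-09 · 1.270e+09 / (1.247e-05 · 699.7) = 293.6 m.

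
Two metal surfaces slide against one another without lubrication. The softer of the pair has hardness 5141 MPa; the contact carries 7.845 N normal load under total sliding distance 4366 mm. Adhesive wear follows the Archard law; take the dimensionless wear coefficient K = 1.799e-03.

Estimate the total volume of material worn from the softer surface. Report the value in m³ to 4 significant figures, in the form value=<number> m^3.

The computation carries full precision; the intermediates are shown rounded. Rounded once at the end to four significant digits.
Convert: Total distance L = 4366 mm = 4.366 m.
Convert: Hardness H = 5141 MPa = 5.141e+09 Pa.
Restated in SI base units: W = 7.845 N, H = 5.141e+09 Pa, K = 1.799e-03.
Wear volume V = K·W·L/H = 1.799e-03 · 7.845 · 4.366 / 5.141e+09 = 1.199e-11 m³.

value=1.199e-11 m^3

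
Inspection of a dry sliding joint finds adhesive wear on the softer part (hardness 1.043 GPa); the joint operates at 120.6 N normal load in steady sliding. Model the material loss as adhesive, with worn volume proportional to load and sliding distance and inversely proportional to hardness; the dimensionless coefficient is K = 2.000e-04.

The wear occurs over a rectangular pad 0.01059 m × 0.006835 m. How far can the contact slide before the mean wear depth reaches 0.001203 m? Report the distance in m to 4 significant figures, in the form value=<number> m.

value=3765 m

All working math maintains exact precision. The intermediates are printed rounded, and one last rounding to 4 significant digits.
Convert: Hardness H = 1.043 GPa = 1.043e+09 Pa.
Convert: Contact area A = 0.01059 m × 0.006835 m = 7.238e-05 m².
Restated in SI base units: W = 120.6 N, H = 1.043e+09 Pa, K = 2.000e-04.
Volume at the limit: V_lim = h_lim·A = 0.001203 · 7.238e-05 = 8.708e-08 m³.
Thus life L = V_lim·H/(K·W) = 8.708e-08 · 1.043e+09 / (2.000e-04 · 120.6) = 3765 m.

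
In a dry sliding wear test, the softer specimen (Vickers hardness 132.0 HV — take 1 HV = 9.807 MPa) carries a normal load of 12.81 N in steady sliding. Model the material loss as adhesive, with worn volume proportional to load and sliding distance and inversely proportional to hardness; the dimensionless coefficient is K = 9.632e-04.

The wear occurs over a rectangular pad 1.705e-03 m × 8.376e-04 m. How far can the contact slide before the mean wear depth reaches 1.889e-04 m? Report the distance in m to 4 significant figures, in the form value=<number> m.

value=28.30 m

Displayed values are rounded. All working math keeps full precision. Rounded once at the end to 4 significant figures.
Hardness H = 132.0 HV × 9.807 MPa/HV = 1295 MPa = 1.295e+09 Pa.
Contact area A = 1.705e-03 m × 8.376e-04 m = 1.428e-06 m².
In SI base units: W = 12.81 N, H = 1.295e+09 Pa, K = 9.632e-04.
Wearable volume V_lim = h_lim·A = 1.889e-04 · 1.428e-06 = 2.698e-10 m³.
Inverting, life L = V_lim·H/(K·W) = 2.698e-10 · 1.295e+09 / (9.632e-04 · 12.81) = 28.30 m.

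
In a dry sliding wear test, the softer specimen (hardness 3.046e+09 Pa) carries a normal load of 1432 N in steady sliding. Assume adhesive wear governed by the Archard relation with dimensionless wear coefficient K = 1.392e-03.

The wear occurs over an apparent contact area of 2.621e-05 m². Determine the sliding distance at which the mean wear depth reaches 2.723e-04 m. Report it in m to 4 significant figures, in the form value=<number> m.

Intermediates are shown rounded, and the computation runs at full float precision, and one final rounding to 4 significant figures.
In SI base units, W = 1432 N, H = 3.046e+09 Pa, K = 1.392e-03.
Wearable volume V_lim = h_lim·A = 2.723e-04 · 2.621e-05 = 7.137e-09 m³.
Sliding life L = V_lim·H/(K·W) = 7.137e-09 · 3.046e+09 / (1.392e-03 · 1432) = 10.91 m.

value=10.91 m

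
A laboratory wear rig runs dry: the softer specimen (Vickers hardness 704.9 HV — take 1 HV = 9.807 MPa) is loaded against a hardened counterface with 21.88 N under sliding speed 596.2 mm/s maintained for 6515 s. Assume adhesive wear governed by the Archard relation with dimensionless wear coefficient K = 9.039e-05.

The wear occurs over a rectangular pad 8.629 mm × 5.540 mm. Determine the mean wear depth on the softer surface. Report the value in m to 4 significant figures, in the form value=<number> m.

The algebra holds full float precision; intermediate values are shown rounded; a lone final rounding, at 4 significant figures.
Convert: Sliding speed v = 596.2 mm/s = 0.5962 m/s. Total distance L = v·t = 0.5962 m/s × 6515 s = 3884 m.
Convert: Hardness H = 704.9 HV × 9.807 MPa/HV = 6913 MPa = 6.913e+09 Pa.
Convert: Pad sides 8.629 mm × 5.540 mm = 0.008629 m × 0.005540 m. Contact area A = 0.008629 m × 0.005540 m = 4.780e-05 m².
In SI base units, W = 21.88 N, H = 6.913e+09 Pa, K = 9.039e-05.
Archard volume V = K·W·L/H = 9.039e-05 · 21.88 · 3884 / 6.913e+09 = 1.111e-09 m³.
Depth h = V/A = 1.111e-09 / 4.780e-05 = 2.325e-05 m.

value=2.325e-05 m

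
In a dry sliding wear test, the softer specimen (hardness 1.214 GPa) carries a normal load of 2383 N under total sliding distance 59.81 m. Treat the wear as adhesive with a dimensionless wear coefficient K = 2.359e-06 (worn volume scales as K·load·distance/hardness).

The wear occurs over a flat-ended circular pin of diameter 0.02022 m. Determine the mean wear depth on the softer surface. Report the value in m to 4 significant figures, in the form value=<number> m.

value=8.625e-07 m

The algebra carries full float precision; intermediate values are shown rounded. Rounded just once, at four significant digits.
Hardness H = 1.214 GPa = 1.214e+09 Pa.
Contact area A = π·d²/4 = π·(0.02022 m)²/4 = 3.211e-04 m².
As SI base values: W = 2383 N, H = 1.214e+09 Pa, K = 2.359e-06.
Archard relation: V = K·W·L/H = 2.359e-06 · 2383 · 59.81 / 1.214e+09 = 2.770e-10 m³.
Mean wear depth h = V/A = 2.770e-10 / 3.211e-04 = 8.625e-07 m.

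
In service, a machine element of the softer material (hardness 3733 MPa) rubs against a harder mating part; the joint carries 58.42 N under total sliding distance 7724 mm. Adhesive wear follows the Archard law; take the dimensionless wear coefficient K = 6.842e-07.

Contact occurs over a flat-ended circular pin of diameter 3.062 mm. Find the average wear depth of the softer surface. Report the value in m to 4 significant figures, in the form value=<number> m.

value=1.123e-08 m

Shown intermediates are rounded — each operation runs at full precision, and one final rounding, at four significant figures.
Convert: Distance L = 7724 mm = 7.724 m.
Convert: Hardness H = 3733 MPa = 3.733e+09 Pa.
Convert: Pin diameter d = 3.062 mm = 0.003062 m. Contact area A = π·d²/4 = π·(0.003062 m)²/4 = 7.364e-06 m².
Expressed in SI base units: W = 58.42 N, H = 3.733e+09 Pa, K = 6.842e-07.
Wear volume V = K·W·L/H = 6.842e-07 · 58.42 · 7.724 / 3.733e+09 = 8.270e-14 m³.
Depth of wear h = V/A = 8.270e-14 / 7.364e-06 = 1.123e-08 m.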